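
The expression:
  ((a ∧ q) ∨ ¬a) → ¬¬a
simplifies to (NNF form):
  a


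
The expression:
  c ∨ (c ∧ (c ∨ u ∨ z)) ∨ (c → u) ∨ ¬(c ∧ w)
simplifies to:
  True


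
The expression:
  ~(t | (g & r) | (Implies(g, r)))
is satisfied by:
  {g: True, r: False, t: False}


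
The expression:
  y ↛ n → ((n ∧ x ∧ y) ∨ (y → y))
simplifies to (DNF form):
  True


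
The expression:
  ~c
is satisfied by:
  {c: False}


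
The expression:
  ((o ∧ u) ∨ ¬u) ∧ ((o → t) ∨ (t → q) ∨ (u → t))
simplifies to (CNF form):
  o ∨ ¬u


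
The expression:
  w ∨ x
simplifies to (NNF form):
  w ∨ x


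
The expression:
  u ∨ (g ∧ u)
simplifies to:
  u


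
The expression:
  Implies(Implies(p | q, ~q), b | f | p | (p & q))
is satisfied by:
  {b: True, q: True, p: True, f: True}
  {b: True, q: True, p: True, f: False}
  {b: True, q: True, f: True, p: False}
  {b: True, q: True, f: False, p: False}
  {b: True, p: True, f: True, q: False}
  {b: True, p: True, f: False, q: False}
  {b: True, p: False, f: True, q: False}
  {b: True, p: False, f: False, q: False}
  {q: True, p: True, f: True, b: False}
  {q: True, p: True, f: False, b: False}
  {q: True, f: True, p: False, b: False}
  {q: True, f: False, p: False, b: False}
  {p: True, f: True, q: False, b: False}
  {p: True, q: False, f: False, b: False}
  {f: True, q: False, p: False, b: False}


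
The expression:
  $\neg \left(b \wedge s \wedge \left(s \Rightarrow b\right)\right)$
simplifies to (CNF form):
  $\neg b \vee \neg s$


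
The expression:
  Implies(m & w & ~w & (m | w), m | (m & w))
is always true.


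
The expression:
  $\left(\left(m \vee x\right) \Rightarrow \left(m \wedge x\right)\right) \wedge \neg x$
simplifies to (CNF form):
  $\neg m \wedge \neg x$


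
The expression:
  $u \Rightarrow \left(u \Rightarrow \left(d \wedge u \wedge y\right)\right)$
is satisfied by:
  {y: True, d: True, u: False}
  {y: True, d: False, u: False}
  {d: True, y: False, u: False}
  {y: False, d: False, u: False}
  {y: True, u: True, d: True}


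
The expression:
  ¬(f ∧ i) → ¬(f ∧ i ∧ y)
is always true.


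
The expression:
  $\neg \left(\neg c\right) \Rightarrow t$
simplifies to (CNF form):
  $t \vee \neg c$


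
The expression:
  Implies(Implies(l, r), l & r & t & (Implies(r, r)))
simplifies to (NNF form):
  l & (t | ~r)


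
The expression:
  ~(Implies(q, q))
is never true.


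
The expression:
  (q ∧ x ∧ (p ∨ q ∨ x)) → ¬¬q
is always true.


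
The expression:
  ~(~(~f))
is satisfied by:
  {f: False}


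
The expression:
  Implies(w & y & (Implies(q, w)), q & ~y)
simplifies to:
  ~w | ~y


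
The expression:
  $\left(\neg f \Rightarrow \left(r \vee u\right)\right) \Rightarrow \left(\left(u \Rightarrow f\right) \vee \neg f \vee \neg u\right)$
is always true.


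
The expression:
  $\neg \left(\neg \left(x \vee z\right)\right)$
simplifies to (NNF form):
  $x \vee z$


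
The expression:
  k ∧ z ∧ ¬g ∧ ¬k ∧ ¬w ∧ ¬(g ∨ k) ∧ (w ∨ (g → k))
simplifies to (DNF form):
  False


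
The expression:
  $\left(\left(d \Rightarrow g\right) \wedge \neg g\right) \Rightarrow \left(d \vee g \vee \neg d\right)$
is always true.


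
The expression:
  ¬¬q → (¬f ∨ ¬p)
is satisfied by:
  {p: False, q: False, f: False}
  {f: True, p: False, q: False}
  {q: True, p: False, f: False}
  {f: True, q: True, p: False}
  {p: True, f: False, q: False}
  {f: True, p: True, q: False}
  {q: True, p: True, f: False}


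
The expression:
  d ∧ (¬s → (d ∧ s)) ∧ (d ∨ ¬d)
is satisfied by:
  {s: True, d: True}


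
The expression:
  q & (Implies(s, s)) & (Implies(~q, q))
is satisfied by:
  {q: True}


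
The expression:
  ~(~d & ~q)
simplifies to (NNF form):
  d | q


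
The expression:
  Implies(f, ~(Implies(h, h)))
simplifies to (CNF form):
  ~f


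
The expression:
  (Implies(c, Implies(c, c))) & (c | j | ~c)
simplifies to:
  True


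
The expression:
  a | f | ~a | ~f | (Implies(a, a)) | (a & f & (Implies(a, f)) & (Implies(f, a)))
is always true.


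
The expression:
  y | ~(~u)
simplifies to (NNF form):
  u | y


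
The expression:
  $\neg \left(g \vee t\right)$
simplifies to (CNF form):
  $\neg g \wedge \neg t$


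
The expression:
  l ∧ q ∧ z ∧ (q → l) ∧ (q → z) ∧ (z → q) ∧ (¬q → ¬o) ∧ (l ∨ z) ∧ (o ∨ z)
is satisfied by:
  {z: True, q: True, l: True}


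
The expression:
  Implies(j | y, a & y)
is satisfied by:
  {a: True, j: False, y: False}
  {j: False, y: False, a: False}
  {a: True, y: True, j: False}
  {a: True, j: True, y: True}


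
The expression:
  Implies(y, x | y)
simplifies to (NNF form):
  True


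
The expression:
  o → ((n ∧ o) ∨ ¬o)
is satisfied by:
  {n: True, o: False}
  {o: False, n: False}
  {o: True, n: True}


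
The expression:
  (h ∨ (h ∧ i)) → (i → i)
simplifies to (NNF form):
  True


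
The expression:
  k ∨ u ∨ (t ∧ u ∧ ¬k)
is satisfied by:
  {k: True, u: True}
  {k: True, u: False}
  {u: True, k: False}


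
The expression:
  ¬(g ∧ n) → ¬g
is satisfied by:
  {n: True, g: False}
  {g: False, n: False}
  {g: True, n: True}


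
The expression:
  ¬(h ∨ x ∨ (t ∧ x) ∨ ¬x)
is never true.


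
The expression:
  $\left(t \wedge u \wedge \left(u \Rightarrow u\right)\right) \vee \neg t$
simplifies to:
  $u \vee \neg t$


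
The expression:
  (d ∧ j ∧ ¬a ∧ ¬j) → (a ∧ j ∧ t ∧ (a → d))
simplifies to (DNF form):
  True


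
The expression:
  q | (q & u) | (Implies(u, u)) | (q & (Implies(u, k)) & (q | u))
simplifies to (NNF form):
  True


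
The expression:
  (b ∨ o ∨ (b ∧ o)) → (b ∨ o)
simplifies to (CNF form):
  True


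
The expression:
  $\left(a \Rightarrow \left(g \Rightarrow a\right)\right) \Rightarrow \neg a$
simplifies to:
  $\neg a$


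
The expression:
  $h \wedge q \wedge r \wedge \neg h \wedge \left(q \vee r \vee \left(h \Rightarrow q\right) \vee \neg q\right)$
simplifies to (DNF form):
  $\text{False}$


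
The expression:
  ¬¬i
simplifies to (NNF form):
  i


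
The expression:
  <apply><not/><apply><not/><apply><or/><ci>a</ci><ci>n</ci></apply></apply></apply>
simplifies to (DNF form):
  <apply><or/><ci>a</ci><ci>n</ci></apply>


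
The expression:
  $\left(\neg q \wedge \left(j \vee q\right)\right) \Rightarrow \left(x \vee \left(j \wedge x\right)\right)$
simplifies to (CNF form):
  $q \vee x \vee \neg j$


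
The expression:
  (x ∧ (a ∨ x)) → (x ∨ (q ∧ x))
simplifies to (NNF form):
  True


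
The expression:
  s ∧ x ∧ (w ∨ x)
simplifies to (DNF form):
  s ∧ x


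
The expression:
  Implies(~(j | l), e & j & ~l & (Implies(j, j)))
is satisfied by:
  {l: True, j: True}
  {l: True, j: False}
  {j: True, l: False}


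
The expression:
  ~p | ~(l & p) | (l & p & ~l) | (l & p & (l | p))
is always true.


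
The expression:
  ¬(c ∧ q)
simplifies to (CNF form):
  ¬c ∨ ¬q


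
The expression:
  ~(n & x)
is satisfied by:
  {x: False, n: False}
  {n: True, x: False}
  {x: True, n: False}


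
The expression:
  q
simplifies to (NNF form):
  q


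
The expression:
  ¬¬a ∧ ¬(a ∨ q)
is never true.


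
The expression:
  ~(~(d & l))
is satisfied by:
  {d: True, l: True}


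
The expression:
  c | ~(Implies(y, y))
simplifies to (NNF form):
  c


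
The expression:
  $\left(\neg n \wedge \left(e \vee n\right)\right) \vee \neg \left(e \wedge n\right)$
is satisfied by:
  {e: False, n: False}
  {n: True, e: False}
  {e: True, n: False}


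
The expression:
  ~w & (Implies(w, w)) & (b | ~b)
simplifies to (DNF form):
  ~w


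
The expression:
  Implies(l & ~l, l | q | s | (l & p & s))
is always true.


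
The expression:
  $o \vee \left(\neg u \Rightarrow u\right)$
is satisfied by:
  {o: True, u: True}
  {o: True, u: False}
  {u: True, o: False}


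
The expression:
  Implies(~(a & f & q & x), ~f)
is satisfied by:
  {a: True, x: True, q: True, f: False}
  {a: True, x: True, q: False, f: False}
  {a: True, q: True, x: False, f: False}
  {a: True, q: False, x: False, f: False}
  {x: True, q: True, a: False, f: False}
  {x: True, q: False, a: False, f: False}
  {q: True, a: False, x: False, f: False}
  {q: False, a: False, x: False, f: False}
  {f: True, a: True, x: True, q: True}


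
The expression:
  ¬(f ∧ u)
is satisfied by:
  {u: False, f: False}
  {f: True, u: False}
  {u: True, f: False}


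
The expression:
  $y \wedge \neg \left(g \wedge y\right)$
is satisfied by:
  {y: True, g: False}


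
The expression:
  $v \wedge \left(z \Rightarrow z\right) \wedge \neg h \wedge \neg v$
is never true.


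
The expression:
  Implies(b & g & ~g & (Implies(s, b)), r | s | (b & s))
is always true.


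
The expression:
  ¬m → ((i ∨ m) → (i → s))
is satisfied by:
  {m: True, s: True, i: False}
  {m: True, s: False, i: False}
  {s: True, m: False, i: False}
  {m: False, s: False, i: False}
  {i: True, m: True, s: True}
  {i: True, m: True, s: False}
  {i: True, s: True, m: False}


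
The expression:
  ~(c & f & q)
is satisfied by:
  {c: False, q: False, f: False}
  {f: True, c: False, q: False}
  {q: True, c: False, f: False}
  {f: True, q: True, c: False}
  {c: True, f: False, q: False}
  {f: True, c: True, q: False}
  {q: True, c: True, f: False}


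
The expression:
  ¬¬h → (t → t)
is always true.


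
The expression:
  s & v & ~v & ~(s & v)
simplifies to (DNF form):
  False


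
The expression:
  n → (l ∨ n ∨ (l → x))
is always true.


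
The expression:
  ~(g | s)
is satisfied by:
  {g: False, s: False}


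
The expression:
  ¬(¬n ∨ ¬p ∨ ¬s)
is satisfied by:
  {p: True, s: True, n: True}


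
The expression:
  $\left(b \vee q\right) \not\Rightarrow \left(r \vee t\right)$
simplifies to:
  $\neg r \wedge \neg t \wedge \left(b \vee q\right)$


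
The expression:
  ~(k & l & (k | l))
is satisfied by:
  {l: False, k: False}
  {k: True, l: False}
  {l: True, k: False}


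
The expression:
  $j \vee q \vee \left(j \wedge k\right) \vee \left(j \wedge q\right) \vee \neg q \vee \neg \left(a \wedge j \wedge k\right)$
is always true.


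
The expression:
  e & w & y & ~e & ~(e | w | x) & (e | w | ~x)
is never true.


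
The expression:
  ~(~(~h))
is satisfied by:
  {h: False}


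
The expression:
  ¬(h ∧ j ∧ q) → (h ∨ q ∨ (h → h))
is always true.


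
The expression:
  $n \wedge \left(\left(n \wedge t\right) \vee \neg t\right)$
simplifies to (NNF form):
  $n$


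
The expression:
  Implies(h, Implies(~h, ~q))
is always true.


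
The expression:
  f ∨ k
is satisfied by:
  {k: True, f: True}
  {k: True, f: False}
  {f: True, k: False}


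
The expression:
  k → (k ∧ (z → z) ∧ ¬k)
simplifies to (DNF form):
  ¬k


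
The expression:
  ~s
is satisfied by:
  {s: False}


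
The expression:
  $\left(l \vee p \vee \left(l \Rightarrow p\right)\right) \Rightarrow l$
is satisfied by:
  {l: True}


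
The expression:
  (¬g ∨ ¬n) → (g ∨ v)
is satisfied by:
  {v: True, g: True}
  {v: True, g: False}
  {g: True, v: False}


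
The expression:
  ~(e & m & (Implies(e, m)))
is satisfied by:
  {m: False, e: False}
  {e: True, m: False}
  {m: True, e: False}


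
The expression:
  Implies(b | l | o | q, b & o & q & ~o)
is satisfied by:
  {q: False, o: False, l: False, b: False}


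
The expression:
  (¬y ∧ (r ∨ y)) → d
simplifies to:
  d ∨ y ∨ ¬r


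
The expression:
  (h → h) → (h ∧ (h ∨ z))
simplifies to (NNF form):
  h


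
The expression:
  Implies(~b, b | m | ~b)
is always true.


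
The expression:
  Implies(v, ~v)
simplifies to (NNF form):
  ~v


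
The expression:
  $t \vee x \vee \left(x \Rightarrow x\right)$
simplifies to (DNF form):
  $\text{True}$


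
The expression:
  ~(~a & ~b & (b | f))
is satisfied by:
  {a: True, b: True, f: False}
  {a: True, b: False, f: False}
  {b: True, a: False, f: False}
  {a: False, b: False, f: False}
  {f: True, a: True, b: True}
  {f: True, a: True, b: False}
  {f: True, b: True, a: False}


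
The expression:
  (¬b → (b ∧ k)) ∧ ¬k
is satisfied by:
  {b: True, k: False}


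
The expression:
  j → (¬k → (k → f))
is always true.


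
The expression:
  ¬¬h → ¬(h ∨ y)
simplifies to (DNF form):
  ¬h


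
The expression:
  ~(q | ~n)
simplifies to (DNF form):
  n & ~q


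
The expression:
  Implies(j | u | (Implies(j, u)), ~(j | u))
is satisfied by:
  {u: False, j: False}


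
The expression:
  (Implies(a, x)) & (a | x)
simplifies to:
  x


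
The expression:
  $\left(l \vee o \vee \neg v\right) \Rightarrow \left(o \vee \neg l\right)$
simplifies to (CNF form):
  $o \vee \neg l$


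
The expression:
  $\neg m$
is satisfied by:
  {m: False}


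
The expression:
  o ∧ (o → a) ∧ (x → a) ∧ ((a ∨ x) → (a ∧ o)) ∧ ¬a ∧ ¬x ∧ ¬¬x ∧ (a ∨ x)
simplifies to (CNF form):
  False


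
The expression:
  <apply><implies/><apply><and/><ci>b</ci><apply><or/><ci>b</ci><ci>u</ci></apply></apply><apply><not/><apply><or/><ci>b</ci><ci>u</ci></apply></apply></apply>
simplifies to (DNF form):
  <apply><not/><ci>b</ci></apply>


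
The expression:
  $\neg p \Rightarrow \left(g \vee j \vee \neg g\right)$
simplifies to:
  $\text{True}$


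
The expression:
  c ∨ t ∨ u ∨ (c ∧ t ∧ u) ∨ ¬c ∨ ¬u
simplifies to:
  True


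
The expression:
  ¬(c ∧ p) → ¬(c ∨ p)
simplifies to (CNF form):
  (c ∨ ¬c) ∧ (c ∨ ¬p) ∧ (p ∨ ¬c) ∧ (p ∨ ¬p)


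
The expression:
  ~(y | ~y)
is never true.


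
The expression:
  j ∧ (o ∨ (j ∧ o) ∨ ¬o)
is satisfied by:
  {j: True}


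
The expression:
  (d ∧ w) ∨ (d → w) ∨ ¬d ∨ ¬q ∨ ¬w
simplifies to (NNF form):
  True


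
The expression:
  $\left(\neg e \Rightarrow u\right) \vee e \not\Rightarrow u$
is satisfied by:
  {e: True, u: True}
  {e: True, u: False}
  {u: True, e: False}


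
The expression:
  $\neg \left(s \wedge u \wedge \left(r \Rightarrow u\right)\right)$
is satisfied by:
  {s: False, u: False}
  {u: True, s: False}
  {s: True, u: False}


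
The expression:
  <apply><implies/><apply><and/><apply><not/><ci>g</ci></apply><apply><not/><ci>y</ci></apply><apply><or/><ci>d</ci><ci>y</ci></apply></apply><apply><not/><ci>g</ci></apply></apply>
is always true.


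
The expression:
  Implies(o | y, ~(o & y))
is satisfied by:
  {o: False, y: False}
  {y: True, o: False}
  {o: True, y: False}


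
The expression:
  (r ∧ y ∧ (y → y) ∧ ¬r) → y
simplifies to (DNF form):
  True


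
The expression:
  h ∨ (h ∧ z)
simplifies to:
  h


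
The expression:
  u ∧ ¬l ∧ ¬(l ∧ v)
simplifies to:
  u ∧ ¬l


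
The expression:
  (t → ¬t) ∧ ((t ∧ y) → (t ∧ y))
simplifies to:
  ¬t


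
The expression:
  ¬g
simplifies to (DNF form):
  ¬g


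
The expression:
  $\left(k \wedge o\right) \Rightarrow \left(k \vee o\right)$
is always true.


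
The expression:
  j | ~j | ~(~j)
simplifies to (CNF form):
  True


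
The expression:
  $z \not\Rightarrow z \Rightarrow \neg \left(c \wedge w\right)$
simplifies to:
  $\text{True}$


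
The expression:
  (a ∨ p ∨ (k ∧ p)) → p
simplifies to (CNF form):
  p ∨ ¬a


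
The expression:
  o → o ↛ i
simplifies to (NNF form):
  ¬i ∨ ¬o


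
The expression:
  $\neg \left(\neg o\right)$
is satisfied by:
  {o: True}


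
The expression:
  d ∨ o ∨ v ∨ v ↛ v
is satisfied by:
  {d: True, o: True, v: True}
  {d: True, o: True, v: False}
  {d: True, v: True, o: False}
  {d: True, v: False, o: False}
  {o: True, v: True, d: False}
  {o: True, v: False, d: False}
  {v: True, o: False, d: False}


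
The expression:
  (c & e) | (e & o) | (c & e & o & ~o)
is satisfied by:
  {e: True, o: True, c: True}
  {e: True, o: True, c: False}
  {e: True, c: True, o: False}


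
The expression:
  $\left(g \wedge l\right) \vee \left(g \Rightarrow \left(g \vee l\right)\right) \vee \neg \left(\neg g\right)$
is always true.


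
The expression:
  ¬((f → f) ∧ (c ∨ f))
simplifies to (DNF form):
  ¬c ∧ ¬f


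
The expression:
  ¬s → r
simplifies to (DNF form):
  r ∨ s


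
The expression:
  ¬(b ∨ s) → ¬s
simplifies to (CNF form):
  True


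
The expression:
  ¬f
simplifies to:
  ¬f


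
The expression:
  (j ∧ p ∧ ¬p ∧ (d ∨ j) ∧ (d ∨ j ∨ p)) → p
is always true.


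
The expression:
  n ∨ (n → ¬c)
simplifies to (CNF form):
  True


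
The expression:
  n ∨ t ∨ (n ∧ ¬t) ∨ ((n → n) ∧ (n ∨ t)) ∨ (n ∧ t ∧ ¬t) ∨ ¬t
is always true.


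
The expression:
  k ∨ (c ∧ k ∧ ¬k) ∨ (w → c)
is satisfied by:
  {k: True, c: True, w: False}
  {k: True, w: False, c: False}
  {c: True, w: False, k: False}
  {c: False, w: False, k: False}
  {k: True, c: True, w: True}
  {k: True, w: True, c: False}
  {c: True, w: True, k: False}


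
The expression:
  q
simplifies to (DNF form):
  q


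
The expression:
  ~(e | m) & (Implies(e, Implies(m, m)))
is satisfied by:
  {e: False, m: False}


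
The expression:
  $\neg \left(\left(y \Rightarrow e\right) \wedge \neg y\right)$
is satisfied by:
  {y: True}


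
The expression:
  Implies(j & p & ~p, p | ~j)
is always true.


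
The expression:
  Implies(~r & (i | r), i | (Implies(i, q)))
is always true.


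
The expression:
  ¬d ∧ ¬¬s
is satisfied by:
  {s: True, d: False}


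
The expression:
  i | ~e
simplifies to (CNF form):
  i | ~e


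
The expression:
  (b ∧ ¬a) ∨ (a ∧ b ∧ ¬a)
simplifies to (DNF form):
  b ∧ ¬a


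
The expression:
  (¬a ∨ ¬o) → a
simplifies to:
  a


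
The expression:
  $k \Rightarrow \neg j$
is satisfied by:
  {k: False, j: False}
  {j: True, k: False}
  {k: True, j: False}


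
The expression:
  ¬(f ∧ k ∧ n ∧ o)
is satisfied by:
  {k: False, o: False, n: False, f: False}
  {f: True, k: False, o: False, n: False}
  {n: True, k: False, o: False, f: False}
  {f: True, n: True, k: False, o: False}
  {o: True, f: False, k: False, n: False}
  {f: True, o: True, k: False, n: False}
  {n: True, o: True, f: False, k: False}
  {f: True, n: True, o: True, k: False}
  {k: True, n: False, o: False, f: False}
  {f: True, k: True, n: False, o: False}
  {n: True, k: True, f: False, o: False}
  {f: True, n: True, k: True, o: False}
  {o: True, k: True, n: False, f: False}
  {f: True, o: True, k: True, n: False}
  {n: True, o: True, k: True, f: False}


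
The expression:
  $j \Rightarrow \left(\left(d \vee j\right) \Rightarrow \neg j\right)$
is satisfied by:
  {j: False}


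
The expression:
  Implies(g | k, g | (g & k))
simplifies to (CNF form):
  g | ~k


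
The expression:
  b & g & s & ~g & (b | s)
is never true.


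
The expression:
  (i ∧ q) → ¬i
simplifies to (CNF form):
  ¬i ∨ ¬q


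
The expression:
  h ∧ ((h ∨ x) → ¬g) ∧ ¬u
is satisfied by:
  {h: True, g: False, u: False}


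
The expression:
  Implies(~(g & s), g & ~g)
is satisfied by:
  {s: True, g: True}


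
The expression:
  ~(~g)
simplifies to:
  g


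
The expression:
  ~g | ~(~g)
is always true.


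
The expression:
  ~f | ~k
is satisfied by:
  {k: False, f: False}
  {f: True, k: False}
  {k: True, f: False}


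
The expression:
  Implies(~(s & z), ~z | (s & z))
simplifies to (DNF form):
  s | ~z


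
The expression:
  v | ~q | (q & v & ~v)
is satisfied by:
  {v: True, q: False}
  {q: False, v: False}
  {q: True, v: True}


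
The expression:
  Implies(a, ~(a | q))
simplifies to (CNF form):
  ~a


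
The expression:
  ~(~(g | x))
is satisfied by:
  {x: True, g: True}
  {x: True, g: False}
  {g: True, x: False}


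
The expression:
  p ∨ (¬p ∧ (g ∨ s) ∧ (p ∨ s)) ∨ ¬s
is always true.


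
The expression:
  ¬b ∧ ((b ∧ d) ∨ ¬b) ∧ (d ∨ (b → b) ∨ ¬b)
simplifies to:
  ¬b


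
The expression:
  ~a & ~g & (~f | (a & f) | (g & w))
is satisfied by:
  {g: False, f: False, a: False}


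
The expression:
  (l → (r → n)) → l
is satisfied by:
  {l: True}


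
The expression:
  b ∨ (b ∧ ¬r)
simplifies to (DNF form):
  b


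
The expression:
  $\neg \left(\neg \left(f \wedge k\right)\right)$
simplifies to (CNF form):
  $f \wedge k$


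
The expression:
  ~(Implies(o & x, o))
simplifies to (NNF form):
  False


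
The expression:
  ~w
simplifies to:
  ~w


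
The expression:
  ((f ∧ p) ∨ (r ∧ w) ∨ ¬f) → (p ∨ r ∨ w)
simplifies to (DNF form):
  f ∨ p ∨ r ∨ w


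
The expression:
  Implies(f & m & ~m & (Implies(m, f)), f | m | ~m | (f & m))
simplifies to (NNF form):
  True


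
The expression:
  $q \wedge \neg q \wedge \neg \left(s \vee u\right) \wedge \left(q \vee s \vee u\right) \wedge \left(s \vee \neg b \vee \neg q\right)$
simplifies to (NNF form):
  $\text{False}$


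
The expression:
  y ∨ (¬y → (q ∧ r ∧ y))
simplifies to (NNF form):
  y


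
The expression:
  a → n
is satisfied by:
  {n: True, a: False}
  {a: False, n: False}
  {a: True, n: True}


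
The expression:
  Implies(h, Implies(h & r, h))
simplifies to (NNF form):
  True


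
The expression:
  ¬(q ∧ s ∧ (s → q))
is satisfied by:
  {s: False, q: False}
  {q: True, s: False}
  {s: True, q: False}


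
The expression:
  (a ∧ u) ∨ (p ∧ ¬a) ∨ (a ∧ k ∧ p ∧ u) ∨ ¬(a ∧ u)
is always true.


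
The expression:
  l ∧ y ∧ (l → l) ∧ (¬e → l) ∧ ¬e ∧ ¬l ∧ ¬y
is never true.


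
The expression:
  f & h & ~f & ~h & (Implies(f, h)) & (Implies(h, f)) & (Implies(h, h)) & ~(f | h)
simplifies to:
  False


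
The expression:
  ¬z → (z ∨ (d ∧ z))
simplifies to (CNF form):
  z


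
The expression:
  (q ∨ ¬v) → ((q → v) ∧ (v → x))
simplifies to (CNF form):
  (v ∨ ¬q) ∧ (x ∨ ¬q)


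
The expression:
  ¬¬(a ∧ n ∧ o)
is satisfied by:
  {a: True, o: True, n: True}


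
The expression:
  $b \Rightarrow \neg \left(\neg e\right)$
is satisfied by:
  {e: True, b: False}
  {b: False, e: False}
  {b: True, e: True}


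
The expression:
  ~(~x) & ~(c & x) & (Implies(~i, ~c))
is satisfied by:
  {x: True, c: False}


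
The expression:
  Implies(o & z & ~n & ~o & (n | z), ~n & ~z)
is always true.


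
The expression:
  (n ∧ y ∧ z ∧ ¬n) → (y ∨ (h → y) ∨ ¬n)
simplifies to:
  True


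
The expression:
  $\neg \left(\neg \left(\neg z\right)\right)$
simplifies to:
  $\neg z$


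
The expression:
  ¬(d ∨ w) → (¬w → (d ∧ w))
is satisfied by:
  {d: True, w: True}
  {d: True, w: False}
  {w: True, d: False}


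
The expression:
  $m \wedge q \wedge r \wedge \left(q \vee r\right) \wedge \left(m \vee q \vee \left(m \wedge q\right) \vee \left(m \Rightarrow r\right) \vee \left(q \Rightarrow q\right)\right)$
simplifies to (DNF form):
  $m \wedge q \wedge r$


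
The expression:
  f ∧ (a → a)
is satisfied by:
  {f: True}


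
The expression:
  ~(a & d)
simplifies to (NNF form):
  ~a | ~d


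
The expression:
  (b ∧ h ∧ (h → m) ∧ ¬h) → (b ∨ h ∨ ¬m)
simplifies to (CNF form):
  True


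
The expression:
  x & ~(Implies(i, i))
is never true.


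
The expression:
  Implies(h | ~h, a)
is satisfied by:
  {a: True}


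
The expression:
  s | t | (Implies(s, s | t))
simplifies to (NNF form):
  True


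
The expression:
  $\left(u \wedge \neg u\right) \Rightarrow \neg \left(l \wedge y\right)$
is always true.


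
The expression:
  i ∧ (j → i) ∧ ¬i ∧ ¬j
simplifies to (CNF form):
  False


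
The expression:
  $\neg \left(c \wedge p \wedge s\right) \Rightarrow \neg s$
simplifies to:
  $\left(c \wedge p\right) \vee \neg s$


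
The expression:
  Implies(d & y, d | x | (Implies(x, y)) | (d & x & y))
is always true.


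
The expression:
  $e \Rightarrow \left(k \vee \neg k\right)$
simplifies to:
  $\text{True}$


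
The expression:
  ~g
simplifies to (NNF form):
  ~g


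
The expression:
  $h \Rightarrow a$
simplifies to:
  $a \vee \neg h$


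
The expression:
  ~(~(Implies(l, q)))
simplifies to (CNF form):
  q | ~l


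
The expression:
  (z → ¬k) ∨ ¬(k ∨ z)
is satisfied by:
  {k: False, z: False}
  {z: True, k: False}
  {k: True, z: False}


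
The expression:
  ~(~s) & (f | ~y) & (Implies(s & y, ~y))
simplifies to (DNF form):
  s & ~y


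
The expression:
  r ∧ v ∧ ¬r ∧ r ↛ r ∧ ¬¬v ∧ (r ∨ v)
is never true.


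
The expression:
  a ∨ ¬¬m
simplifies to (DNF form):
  a ∨ m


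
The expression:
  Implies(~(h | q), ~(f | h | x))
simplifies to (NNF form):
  h | q | (~f & ~x)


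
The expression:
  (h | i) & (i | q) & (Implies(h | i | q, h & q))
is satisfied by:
  {h: True, q: True}


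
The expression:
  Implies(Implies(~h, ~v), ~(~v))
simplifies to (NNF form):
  v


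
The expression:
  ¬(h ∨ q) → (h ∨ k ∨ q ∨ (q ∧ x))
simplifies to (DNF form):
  h ∨ k ∨ q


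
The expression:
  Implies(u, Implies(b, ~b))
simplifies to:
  ~b | ~u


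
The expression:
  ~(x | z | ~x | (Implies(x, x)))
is never true.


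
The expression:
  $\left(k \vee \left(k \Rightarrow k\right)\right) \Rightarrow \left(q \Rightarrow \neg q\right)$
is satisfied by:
  {q: False}


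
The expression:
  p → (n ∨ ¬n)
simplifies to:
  True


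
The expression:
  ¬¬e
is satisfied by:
  {e: True}


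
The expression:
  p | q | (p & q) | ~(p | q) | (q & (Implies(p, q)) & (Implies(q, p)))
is always true.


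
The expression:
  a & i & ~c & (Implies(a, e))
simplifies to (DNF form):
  a & e & i & ~c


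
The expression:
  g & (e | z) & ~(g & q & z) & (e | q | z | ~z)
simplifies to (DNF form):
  (e & g & ~q) | (e & g & ~z) | (g & z & ~q) | (g & z & ~z)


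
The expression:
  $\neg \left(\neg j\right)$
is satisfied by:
  {j: True}


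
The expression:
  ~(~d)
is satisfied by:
  {d: True}


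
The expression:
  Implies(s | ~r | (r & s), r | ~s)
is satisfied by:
  {r: True, s: False}
  {s: False, r: False}
  {s: True, r: True}


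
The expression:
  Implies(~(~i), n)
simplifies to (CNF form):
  n | ~i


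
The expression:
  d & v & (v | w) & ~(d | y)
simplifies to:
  False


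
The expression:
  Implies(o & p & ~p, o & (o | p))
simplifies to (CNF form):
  True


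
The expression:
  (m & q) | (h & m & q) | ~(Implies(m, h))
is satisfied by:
  {m: True, q: True, h: False}
  {m: True, h: False, q: False}
  {m: True, q: True, h: True}


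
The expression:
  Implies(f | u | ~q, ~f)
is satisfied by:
  {f: False}


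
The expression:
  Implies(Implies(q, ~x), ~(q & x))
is always true.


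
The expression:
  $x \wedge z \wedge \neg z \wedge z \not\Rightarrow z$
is never true.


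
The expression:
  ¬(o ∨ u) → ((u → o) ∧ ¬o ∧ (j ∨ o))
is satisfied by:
  {o: True, u: True, j: True}
  {o: True, u: True, j: False}
  {o: True, j: True, u: False}
  {o: True, j: False, u: False}
  {u: True, j: True, o: False}
  {u: True, j: False, o: False}
  {j: True, u: False, o: False}


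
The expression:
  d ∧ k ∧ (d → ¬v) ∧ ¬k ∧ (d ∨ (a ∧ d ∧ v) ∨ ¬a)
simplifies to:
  False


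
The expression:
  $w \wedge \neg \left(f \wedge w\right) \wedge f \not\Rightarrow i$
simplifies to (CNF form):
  $\text{False}$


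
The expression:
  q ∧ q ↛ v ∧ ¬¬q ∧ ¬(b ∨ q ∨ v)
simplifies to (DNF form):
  False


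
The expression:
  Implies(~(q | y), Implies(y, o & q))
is always true.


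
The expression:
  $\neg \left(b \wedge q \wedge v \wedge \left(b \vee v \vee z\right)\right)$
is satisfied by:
  {v: False, q: False, b: False}
  {b: True, v: False, q: False}
  {q: True, v: False, b: False}
  {b: True, q: True, v: False}
  {v: True, b: False, q: False}
  {b: True, v: True, q: False}
  {q: True, v: True, b: False}


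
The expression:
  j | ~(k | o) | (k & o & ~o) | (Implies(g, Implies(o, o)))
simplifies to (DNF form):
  True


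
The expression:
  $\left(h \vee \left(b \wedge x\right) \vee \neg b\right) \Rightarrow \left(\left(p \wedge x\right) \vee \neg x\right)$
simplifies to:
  $p \vee \neg x$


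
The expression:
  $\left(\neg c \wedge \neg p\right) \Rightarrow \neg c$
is always true.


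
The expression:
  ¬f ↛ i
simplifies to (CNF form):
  ¬f ∧ ¬i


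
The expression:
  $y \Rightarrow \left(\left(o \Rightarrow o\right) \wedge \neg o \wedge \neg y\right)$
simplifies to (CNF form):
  $\neg y$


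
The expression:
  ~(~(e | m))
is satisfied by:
  {m: True, e: True}
  {m: True, e: False}
  {e: True, m: False}


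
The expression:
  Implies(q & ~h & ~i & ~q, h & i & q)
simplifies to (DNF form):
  True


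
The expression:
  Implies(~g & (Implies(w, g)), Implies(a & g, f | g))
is always true.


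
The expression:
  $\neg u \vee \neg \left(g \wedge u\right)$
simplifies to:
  $\neg g \vee \neg u$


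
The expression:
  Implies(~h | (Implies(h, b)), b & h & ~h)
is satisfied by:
  {h: True, b: False}


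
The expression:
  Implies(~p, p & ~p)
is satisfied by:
  {p: True}


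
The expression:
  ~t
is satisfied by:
  {t: False}


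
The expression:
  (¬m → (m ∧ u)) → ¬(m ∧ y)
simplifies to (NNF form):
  ¬m ∨ ¬y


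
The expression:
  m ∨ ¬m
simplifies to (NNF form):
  True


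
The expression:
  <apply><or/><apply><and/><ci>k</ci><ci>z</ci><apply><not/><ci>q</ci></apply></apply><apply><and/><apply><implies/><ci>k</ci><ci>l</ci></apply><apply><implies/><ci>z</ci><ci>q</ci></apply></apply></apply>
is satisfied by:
  {q: True, l: True, z: False, k: False}
  {q: True, l: False, z: False, k: False}
  {l: True, q: False, z: False, k: False}
  {q: False, l: False, z: False, k: False}
  {q: True, z: True, l: True, k: False}
  {q: True, z: True, l: False, k: False}
  {q: True, k: True, l: True, z: False}
  {k: True, l: True, z: False, q: False}
  {k: True, z: True, q: True, l: True}
  {k: True, z: True, l: True, q: False}
  {k: True, z: True, l: False, q: False}


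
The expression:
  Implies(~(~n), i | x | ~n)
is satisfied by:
  {i: True, x: True, n: False}
  {i: True, n: False, x: False}
  {x: True, n: False, i: False}
  {x: False, n: False, i: False}
  {i: True, x: True, n: True}
  {i: True, n: True, x: False}
  {x: True, n: True, i: False}


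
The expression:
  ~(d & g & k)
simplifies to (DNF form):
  ~d | ~g | ~k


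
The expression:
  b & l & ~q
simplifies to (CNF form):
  b & l & ~q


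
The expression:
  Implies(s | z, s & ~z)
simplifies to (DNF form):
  ~z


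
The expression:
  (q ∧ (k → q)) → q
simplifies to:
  True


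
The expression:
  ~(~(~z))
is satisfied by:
  {z: False}


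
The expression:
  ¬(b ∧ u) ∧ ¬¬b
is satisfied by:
  {b: True, u: False}


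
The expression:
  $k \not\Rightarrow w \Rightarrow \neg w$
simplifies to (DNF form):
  $\text{True}$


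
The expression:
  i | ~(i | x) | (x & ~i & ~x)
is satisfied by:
  {i: True, x: False}
  {x: False, i: False}
  {x: True, i: True}


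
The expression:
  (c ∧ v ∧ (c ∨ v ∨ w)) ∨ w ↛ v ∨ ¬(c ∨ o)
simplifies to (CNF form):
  (c ∨ w ∨ ¬c) ∧ (c ∨ w ∨ ¬o) ∧ (c ∨ ¬c ∨ ¬v) ∧ (c ∨ ¬o ∨ ¬v) ∧ (v ∨ w ∨ ¬c) ∧ (v ∨ w ∨ ¬o) ∧ (v ∨ ¬c ∨ ¬v) ∧ (v ∨ ¬o ∨ ¬v)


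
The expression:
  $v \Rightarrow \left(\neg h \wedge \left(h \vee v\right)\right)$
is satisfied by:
  {h: False, v: False}
  {v: True, h: False}
  {h: True, v: False}


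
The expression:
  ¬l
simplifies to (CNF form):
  ¬l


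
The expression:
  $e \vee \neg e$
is always true.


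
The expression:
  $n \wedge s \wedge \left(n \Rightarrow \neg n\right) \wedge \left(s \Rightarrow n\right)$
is never true.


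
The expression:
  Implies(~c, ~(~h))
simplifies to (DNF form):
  c | h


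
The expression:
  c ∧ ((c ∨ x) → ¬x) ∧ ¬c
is never true.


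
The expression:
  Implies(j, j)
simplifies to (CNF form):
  True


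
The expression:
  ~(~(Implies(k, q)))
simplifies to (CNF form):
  q | ~k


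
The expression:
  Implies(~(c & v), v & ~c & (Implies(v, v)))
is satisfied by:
  {v: True}


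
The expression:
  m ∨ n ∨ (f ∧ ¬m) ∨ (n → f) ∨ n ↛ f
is always true.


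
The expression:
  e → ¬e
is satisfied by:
  {e: False}


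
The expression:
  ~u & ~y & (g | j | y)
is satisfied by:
  {g: True, j: True, u: False, y: False}
  {g: True, u: False, y: False, j: False}
  {j: True, u: False, y: False, g: False}


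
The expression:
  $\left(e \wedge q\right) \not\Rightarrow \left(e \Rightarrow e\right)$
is never true.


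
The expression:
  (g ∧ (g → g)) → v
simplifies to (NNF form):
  v ∨ ¬g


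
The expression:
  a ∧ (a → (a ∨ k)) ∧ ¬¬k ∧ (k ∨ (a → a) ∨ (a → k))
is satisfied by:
  {a: True, k: True}


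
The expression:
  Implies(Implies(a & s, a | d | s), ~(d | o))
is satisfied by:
  {d: False, o: False}


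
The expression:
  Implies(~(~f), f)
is always true.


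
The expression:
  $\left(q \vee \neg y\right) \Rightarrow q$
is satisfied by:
  {y: True, q: True}
  {y: True, q: False}
  {q: True, y: False}


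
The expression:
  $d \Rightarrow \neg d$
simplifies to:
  $\neg d$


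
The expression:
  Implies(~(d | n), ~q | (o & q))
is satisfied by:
  {n: True, d: True, o: True, q: False}
  {n: True, d: True, q: False, o: False}
  {n: True, o: True, q: False, d: False}
  {n: True, q: False, o: False, d: False}
  {d: True, o: True, q: False, n: False}
  {d: True, q: False, o: False, n: False}
  {o: True, d: False, q: False, n: False}
  {d: False, q: False, o: False, n: False}
  {d: True, n: True, q: True, o: True}
  {d: True, n: True, q: True, o: False}
  {n: True, q: True, o: True, d: False}
  {n: True, q: True, d: False, o: False}
  {o: True, q: True, d: True, n: False}
  {q: True, d: True, n: False, o: False}
  {q: True, o: True, n: False, d: False}


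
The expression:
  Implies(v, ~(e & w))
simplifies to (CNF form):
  ~e | ~v | ~w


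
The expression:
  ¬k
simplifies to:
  ¬k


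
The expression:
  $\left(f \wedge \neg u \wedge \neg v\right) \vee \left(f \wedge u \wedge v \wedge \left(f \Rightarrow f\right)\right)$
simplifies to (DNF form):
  $\left(f \wedge u \wedge v\right) \vee \left(f \wedge u \wedge \neg u\right) \vee \left(f \wedge v \wedge \neg v\right) \vee \left(f \wedge \neg u \wedge \neg v\right)$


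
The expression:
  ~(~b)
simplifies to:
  b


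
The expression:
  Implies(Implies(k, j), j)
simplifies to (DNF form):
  j | k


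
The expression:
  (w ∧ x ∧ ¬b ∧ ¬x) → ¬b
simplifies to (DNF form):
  True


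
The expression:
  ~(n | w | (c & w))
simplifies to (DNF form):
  ~n & ~w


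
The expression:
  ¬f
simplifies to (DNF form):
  ¬f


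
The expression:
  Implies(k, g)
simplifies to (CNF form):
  g | ~k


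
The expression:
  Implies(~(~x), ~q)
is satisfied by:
  {q: False, x: False}
  {x: True, q: False}
  {q: True, x: False}


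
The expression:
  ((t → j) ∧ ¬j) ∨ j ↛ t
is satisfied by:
  {t: False}


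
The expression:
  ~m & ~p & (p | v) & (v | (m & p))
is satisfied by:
  {v: True, p: False, m: False}


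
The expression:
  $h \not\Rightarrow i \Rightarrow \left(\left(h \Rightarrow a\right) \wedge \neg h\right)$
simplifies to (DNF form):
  $i \vee \neg h$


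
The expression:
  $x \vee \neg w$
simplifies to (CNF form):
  $x \vee \neg w$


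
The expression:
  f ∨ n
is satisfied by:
  {n: True, f: True}
  {n: True, f: False}
  {f: True, n: False}


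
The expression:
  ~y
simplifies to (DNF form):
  ~y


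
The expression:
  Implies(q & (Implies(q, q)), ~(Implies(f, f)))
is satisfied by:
  {q: False}


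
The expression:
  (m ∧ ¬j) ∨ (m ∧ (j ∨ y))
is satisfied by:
  {m: True}


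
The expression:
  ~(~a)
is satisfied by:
  {a: True}


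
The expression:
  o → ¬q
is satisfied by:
  {o: False, q: False}
  {q: True, o: False}
  {o: True, q: False}


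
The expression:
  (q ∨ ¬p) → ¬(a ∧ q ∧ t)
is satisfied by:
  {t: False, a: False, q: False}
  {q: True, t: False, a: False}
  {a: True, t: False, q: False}
  {q: True, a: True, t: False}
  {t: True, q: False, a: False}
  {q: True, t: True, a: False}
  {a: True, t: True, q: False}


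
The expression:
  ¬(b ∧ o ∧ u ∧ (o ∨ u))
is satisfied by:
  {u: False, o: False, b: False}
  {b: True, u: False, o: False}
  {o: True, u: False, b: False}
  {b: True, o: True, u: False}
  {u: True, b: False, o: False}
  {b: True, u: True, o: False}
  {o: True, u: True, b: False}


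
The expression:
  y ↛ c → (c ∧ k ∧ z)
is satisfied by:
  {c: True, y: False}
  {y: False, c: False}
  {y: True, c: True}


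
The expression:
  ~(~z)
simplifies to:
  z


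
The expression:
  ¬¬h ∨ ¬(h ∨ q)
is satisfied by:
  {h: True, q: False}
  {q: False, h: False}
  {q: True, h: True}


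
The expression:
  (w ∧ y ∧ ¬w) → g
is always true.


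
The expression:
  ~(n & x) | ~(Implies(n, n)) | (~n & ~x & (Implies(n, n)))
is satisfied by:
  {x: False, n: False}
  {n: True, x: False}
  {x: True, n: False}


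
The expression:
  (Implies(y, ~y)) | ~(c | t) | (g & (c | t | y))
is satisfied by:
  {g: True, t: False, c: False, y: False}
  {g: True, c: True, t: False, y: False}
  {g: True, t: True, c: False, y: False}
  {g: True, c: True, t: True, y: False}
  {g: False, t: False, c: False, y: False}
  {c: True, g: False, t: False, y: False}
  {t: True, g: False, c: False, y: False}
  {c: True, t: True, g: False, y: False}
  {y: True, g: True, t: False, c: False}
  {y: True, c: True, g: True, t: False}
  {y: True, g: True, t: True, c: False}
  {y: True, c: True, g: True, t: True}
  {y: True, g: False, t: False, c: False}


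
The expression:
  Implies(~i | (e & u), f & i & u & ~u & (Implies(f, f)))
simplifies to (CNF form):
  i & (~e | ~u)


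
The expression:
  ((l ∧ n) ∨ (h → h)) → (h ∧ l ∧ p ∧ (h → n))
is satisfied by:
  {h: True, p: True, n: True, l: True}
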